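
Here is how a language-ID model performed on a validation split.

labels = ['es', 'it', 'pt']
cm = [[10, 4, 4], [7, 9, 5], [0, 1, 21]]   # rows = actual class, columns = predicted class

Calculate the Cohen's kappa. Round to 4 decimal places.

0.4795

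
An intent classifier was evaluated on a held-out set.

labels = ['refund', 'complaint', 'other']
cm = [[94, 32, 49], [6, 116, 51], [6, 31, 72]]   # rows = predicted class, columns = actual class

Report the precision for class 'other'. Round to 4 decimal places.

0.6606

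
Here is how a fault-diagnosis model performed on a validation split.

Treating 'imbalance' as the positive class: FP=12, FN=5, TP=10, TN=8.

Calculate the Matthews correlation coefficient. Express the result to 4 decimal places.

0.0683

MCC = (TP·TN − FP·FN) / √((TP+FP)(TP+FN)(TN+FP)(TN+FN))
Numerator = 10·8 − 12·5 = 20
Denominator = √(22·15·20·13) = √85800 = 292.9164
MCC = 20 / 292.9164 = 0.0683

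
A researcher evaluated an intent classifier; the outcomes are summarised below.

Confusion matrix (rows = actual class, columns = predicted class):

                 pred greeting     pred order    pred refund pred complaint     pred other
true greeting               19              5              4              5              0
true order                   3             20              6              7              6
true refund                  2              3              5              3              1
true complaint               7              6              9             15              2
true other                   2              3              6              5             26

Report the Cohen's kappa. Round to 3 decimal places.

Observed agreement pₒ = trace/N = 85/170 = 0.5000
Expected agreement pₑ = Σ (rowᵢ·colᵢ)/N² = (33·33 + 42·37 + 14·30 + 39·35 + 42·35)/170² = 0.2041
κ = (pₒ − pₑ)/(1 − pₑ) = (0.5000 − 0.2041)/(1 − 0.2041) = 0.372

0.372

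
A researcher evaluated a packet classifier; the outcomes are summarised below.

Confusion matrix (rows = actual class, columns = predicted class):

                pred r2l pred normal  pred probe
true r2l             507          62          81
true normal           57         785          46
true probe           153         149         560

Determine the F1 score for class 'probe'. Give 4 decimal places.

One-vs-rest for 'probe': TP = diagonal; FP = other classes predicted 'probe'; FN = 'probe' predicted as other.
F1 score = 2·TP/(2·TP+FP+FN).
probe: TP=560, FP=81+46=127, FN=153+149=302 → 1120/1549 = 0.72305

0.7230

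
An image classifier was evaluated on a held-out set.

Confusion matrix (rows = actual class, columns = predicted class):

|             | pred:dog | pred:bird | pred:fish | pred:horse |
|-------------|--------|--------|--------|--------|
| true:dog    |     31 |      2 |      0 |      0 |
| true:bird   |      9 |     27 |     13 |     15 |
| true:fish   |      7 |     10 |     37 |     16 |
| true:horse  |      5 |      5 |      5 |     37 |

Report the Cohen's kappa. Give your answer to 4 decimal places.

0.4714

Observed agreement pₒ = trace/N = 132/219 = 0.60274
Expected agreement pₑ = Σ (rowᵢ·colᵢ)/N² = (33·52 + 64·44 + 70·55 + 52·68)/219² = 0.24849
κ = (pₒ − pₑ)/(1 − pₑ) = (0.60274 − 0.24849)/(1 − 0.24849) = 0.4714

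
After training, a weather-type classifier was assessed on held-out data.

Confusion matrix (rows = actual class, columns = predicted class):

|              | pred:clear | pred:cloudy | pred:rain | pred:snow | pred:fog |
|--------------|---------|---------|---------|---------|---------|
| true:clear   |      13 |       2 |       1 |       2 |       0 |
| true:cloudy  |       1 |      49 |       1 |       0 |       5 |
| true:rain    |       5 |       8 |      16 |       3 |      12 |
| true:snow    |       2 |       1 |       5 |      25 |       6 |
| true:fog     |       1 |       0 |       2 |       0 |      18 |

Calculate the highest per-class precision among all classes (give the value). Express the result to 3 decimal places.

0.833

Per-class precision (TP/(TP+FP)):
  clear: TP=13, FP=1+5+2+1=9 → 13/22 = 0.5909
  cloudy: TP=49, FP=2+8+1+0=11 → 49/60 = 0.8167
  rain: TP=16, FP=1+1+5+2=9 → 16/25 = 0.6400
  snow: TP=25, FP=2+0+3+0=5 → 25/30 = 0.8333
  fog: TP=18, FP=0+5+12+6=23 → 18/41 = 0.4390
Highest is class 'snow' with precision = 0.833.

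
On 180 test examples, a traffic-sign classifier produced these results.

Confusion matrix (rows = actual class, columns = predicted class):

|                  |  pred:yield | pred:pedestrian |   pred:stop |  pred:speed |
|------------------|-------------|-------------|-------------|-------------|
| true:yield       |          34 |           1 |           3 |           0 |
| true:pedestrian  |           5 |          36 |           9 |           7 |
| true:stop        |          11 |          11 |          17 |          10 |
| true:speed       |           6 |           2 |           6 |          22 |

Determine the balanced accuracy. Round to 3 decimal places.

Balanced accuracy = mean of per-class recall.
  yield: recall = 34/38 = 0.8947
  pedestrian: recall = 36/57 = 0.6316
  stop: recall = 17/49 = 0.3469
  speed: recall = 22/36 = 0.6111
Mean = (0.8947 + 0.6316 + 0.3469 + 0.6111) / 4 = 0.621

0.621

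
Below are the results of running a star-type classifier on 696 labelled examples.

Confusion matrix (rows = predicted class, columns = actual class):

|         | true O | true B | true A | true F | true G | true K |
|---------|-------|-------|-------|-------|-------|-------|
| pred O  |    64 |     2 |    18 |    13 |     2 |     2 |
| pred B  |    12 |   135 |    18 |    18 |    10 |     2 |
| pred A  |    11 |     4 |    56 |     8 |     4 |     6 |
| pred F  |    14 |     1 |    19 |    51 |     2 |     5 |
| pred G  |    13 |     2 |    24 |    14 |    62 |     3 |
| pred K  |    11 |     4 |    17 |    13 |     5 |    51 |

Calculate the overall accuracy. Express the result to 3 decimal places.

0.602

Accuracy = trace / total = (64+135+56+51+62+51=419) / 696 = 419/696 = 0.602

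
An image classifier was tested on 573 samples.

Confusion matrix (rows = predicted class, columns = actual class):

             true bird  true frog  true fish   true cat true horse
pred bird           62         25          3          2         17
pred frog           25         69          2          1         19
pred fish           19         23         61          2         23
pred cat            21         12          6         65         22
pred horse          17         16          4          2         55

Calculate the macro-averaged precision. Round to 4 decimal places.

Per-class precision (TP/(TP+FP)):
  bird: TP=62, FP=25+3+2+17=47 → 62/109 = 0.56881
  frog: TP=69, FP=25+2+1+19=47 → 69/116 = 0.59483
  fish: TP=61, FP=19+23+2+23=67 → 61/128 = 0.47656
  cat: TP=65, FP=21+12+6+22=61 → 65/126 = 0.51587
  horse: TP=55, FP=17+16+4+2=39 → 55/94 = 0.58511
Macro-precision = mean = (0.56881 + 0.59483 + 0.47656 + 0.51587 + 0.58511) / 5 = 0.5482

0.5482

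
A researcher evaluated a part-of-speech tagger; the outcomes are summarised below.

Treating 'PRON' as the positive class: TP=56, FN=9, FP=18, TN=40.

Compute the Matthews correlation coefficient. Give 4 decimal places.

MCC = (TP·TN − FP·FN) / √((TP+FP)(TP+FN)(TN+FP)(TN+FN))
Numerator = 56·40 − 18·9 = 2078
Denominator = √(74·65·58·49) = √13670020 = 3697.2990
MCC = 2078 / 3697.2990 = 0.5620

0.5620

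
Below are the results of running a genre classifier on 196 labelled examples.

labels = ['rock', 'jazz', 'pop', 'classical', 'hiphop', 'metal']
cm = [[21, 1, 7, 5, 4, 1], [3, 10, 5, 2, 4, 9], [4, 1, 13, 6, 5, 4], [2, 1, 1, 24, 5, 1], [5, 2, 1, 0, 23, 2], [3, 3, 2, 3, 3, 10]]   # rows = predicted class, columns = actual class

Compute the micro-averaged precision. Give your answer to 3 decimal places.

Micro-averaging pools counts across classes: ΣTP=101, ΣFP=95, ΣFN=95.
Micro-precision = TP/(TP+FP) on pooled counts = 0.515 (equals overall accuracy in single-label multiclass).

0.515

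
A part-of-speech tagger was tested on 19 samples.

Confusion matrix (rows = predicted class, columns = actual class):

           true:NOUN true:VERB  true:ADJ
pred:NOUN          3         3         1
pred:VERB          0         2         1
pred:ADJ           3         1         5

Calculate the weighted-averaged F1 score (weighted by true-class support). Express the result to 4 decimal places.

0.5164

Per-class F1 score (2·TP/(2·TP+FP+FN)):
  NOUN: TP=3, FP=3+1=4, FN=0+3=3 → 6/13 = 0.46154
  VERB: TP=2, FP=0+1=1, FN=3+1=4 → 4/9 = 0.44444
  ADJ: TP=5, FP=3+1=4, FN=1+1=2 → 10/16 = 0.62500
Weighted-F1 score = Σ (supportᵢ/N)·F1 scoreᵢ with N=19: (6/19)·0.46154 + (6/19)·0.44444 + (7/19)·0.62500 = 0.5164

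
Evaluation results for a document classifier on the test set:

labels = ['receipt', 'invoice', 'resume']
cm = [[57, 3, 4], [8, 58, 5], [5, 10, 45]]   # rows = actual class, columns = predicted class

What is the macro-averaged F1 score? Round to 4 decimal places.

0.8190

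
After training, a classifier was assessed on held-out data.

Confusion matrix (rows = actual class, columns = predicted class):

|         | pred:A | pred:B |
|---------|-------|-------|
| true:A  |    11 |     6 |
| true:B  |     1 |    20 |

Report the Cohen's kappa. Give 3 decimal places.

0.617

Observed agreement pₒ = trace/N = 31/38 = 0.8158
Expected agreement pₑ = Σ (rowᵢ·colᵢ)/N² = (17·12 + 21·26)/38² = 0.5194
κ = (pₒ − pₑ)/(1 − pₑ) = (0.8158 − 0.5194)/(1 − 0.5194) = 0.617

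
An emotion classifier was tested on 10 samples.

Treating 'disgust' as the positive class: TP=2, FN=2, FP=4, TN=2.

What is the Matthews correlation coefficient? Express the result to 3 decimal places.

-0.167

MCC = (TP·TN − FP·FN) / √((TP+FP)(TP+FN)(TN+FP)(TN+FN))
Numerator = 2·2 − 4·2 = -4
Denominator = √(6·4·6·4) = √576 = 24.0000
MCC = -4 / 24.0000 = -0.167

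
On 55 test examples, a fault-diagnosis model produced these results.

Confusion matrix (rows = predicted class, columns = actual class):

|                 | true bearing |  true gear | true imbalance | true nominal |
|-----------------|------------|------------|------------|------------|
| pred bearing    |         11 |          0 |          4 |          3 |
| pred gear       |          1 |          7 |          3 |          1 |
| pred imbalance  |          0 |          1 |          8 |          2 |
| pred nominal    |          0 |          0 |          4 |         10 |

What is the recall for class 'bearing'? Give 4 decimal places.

0.9167

recall = TP/(TP+FN).
bearing: TP=11, FN=1+0+0=1 → 11/12 = 0.91667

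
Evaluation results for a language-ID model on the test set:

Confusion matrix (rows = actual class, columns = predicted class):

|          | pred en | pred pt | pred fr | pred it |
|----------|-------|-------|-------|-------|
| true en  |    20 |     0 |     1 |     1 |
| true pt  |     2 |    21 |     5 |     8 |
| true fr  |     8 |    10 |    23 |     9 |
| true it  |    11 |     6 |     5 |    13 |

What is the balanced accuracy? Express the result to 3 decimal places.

Balanced accuracy = mean of per-class recall.
  en: recall = 20/22 = 0.9091
  pt: recall = 21/36 = 0.5833
  fr: recall = 23/50 = 0.4600
  it: recall = 13/35 = 0.3714
Mean = (0.9091 + 0.5833 + 0.4600 + 0.3714) / 4 = 0.581

0.581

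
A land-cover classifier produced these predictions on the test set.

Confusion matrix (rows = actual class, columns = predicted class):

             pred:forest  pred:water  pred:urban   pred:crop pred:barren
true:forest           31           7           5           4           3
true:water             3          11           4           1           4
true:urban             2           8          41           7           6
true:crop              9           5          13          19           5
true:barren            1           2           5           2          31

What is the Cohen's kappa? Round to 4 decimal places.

0.4682

Observed agreement pₒ = trace/N = 133/229 = 0.58079
Expected agreement pₑ = Σ (rowᵢ·colᵢ)/N² = (50·46 + 23·33 + 64·68 + 51·33 + 41·49)/229² = 0.21172
κ = (pₒ − pₑ)/(1 − pₑ) = (0.58079 − 0.21172)/(1 − 0.21172) = 0.4682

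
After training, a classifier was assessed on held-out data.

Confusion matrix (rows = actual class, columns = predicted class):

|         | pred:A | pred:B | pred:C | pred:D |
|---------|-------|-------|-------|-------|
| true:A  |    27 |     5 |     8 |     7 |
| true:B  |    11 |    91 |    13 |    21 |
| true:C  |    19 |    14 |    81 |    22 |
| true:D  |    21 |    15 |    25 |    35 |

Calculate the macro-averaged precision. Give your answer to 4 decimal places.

0.5309

Per-class precision (TP/(TP+FP)):
  A: TP=27, FP=11+19+21=51 → 27/78 = 0.34615
  B: TP=91, FP=5+14+15=34 → 91/125 = 0.72800
  C: TP=81, FP=8+13+25=46 → 81/127 = 0.63780
  D: TP=35, FP=7+21+22=50 → 35/85 = 0.41176
Macro-precision = mean = (0.34615 + 0.72800 + 0.63780 + 0.41176) / 4 = 0.5309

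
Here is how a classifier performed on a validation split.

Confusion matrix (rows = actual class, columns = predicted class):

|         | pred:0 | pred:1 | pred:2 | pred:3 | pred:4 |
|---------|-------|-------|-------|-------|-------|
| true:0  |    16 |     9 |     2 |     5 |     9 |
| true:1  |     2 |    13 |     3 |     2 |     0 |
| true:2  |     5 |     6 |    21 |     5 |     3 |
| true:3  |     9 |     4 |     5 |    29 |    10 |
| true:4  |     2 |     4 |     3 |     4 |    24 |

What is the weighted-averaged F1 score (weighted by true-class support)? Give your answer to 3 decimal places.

0.530

Per-class F1 score (2·TP/(2·TP+FP+FN)):
  0: TP=16, FP=2+5+9+2=18, FN=9+2+5+9=25 → 32/75 = 0.4267
  1: TP=13, FP=9+6+4+4=23, FN=2+3+2+0=7 → 26/56 = 0.4643
  2: TP=21, FP=2+3+5+3=13, FN=5+6+5+3=19 → 42/74 = 0.5676
  3: TP=29, FP=5+2+5+4=16, FN=9+4+5+10=28 → 58/102 = 0.5686
  4: TP=24, FP=9+0+3+10=22, FN=2+4+3+4=13 → 48/83 = 0.5783
Weighted-F1 score = Σ (supportᵢ/N)·F1 scoreᵢ with N=195: (41/195)·0.4267 + (20/195)·0.4643 + (40/195)·0.5676 + (57/195)·0.5686 + (37/195)·0.5783 = 0.530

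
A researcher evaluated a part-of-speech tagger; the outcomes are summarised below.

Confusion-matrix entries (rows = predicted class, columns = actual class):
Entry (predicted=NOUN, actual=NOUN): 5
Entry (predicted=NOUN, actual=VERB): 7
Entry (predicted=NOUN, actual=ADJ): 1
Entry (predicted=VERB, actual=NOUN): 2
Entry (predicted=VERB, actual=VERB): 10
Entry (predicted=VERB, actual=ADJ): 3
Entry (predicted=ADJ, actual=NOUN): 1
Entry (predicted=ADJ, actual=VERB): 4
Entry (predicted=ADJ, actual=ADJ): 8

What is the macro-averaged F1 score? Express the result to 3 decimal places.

0.557

Per-class F1 score (2·TP/(2·TP+FP+FN)):
  NOUN: TP=5, FP=7+1=8, FN=2+1=3 → 10/21 = 0.4762
  VERB: TP=10, FP=2+3=5, FN=7+4=11 → 20/36 = 0.5556
  ADJ: TP=8, FP=1+4=5, FN=1+3=4 → 16/25 = 0.6400
Macro-F1 score = mean = (0.4762 + 0.5556 + 0.6400) / 3 = 0.557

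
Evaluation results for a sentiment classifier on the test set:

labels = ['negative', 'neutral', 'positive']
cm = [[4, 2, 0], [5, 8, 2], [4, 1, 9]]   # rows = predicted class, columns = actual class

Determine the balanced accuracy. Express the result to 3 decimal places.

Balanced accuracy = mean of per-class recall.
  negative: recall = 4/13 = 0.3077
  neutral: recall = 8/11 = 0.7273
  positive: recall = 9/11 = 0.8182
Mean = (0.3077 + 0.7273 + 0.8182) / 3 = 0.618

0.618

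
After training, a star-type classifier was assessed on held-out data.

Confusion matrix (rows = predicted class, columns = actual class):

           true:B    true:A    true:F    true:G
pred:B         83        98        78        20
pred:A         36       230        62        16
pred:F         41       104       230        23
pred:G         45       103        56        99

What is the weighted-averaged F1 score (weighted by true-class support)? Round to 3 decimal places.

0.495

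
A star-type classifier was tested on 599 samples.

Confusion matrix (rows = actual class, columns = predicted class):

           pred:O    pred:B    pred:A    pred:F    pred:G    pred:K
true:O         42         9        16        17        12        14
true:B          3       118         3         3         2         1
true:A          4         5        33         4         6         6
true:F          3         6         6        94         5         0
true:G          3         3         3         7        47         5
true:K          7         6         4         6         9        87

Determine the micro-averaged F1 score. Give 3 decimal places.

0.703

Micro-averaging pools counts across classes: ΣTP=421, ΣFP=178, ΣFN=178.
Micro-F1 score = 2·TP/(2·TP+FP+FN) on pooled counts = 0.703 (equals overall accuracy in single-label multiclass).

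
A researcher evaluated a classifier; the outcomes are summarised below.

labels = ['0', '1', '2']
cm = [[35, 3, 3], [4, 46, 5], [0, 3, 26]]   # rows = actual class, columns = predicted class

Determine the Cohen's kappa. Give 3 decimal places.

Observed agreement pₒ = trace/N = 107/125 = 0.8560
Expected agreement pₑ = Σ (rowᵢ·colᵢ)/N² = (41·39 + 55·52 + 29·34)/125² = 0.3485
κ = (pₒ − pₑ)/(1 − pₑ) = (0.8560 − 0.3485)/(1 − 0.3485) = 0.779

0.779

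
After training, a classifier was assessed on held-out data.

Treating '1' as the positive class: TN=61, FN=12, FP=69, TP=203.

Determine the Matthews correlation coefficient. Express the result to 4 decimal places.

MCC = (TP·TN − FP·FN) / √((TP+FP)(TP+FN)(TN+FP)(TN+FN))
Numerator = 203·61 − 69·12 = 11555
Denominator = √(272·215·130·73) = √554975200 = 23557.9116
MCC = 11555 / 23557.9116 = 0.4905

0.4905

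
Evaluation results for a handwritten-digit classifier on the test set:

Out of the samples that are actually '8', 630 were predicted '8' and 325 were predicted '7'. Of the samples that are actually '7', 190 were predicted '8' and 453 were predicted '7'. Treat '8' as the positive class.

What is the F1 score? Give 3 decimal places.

0.710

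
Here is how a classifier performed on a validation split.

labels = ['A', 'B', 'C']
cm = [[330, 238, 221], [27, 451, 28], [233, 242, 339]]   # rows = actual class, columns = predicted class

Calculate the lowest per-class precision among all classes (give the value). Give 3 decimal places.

Per-class precision (TP/(TP+FP)):
  A: TP=330, FP=27+233=260 → 330/590 = 0.5593
  B: TP=451, FP=238+242=480 → 451/931 = 0.4844
  C: TP=339, FP=221+28=249 → 339/588 = 0.5765
Lowest is class 'B' with precision = 0.484.

0.484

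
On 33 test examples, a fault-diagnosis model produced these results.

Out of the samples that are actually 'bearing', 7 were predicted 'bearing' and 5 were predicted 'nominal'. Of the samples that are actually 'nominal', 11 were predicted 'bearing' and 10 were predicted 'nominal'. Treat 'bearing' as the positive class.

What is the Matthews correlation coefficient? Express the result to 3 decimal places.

0.058

MCC = (TP·TN − FP·FN) / √((TP+FP)(TP+FN)(TN+FP)(TN+FN))
Numerator = 7·10 − 11·5 = 15
Denominator = √(18·12·21·15) = √68040 = 260.8448
MCC = 15 / 260.8448 = 0.058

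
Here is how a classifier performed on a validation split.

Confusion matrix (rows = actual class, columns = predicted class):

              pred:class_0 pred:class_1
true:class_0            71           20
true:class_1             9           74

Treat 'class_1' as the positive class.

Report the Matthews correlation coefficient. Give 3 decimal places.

MCC = (TP·TN − FP·FN) / √((TP+FP)(TP+FN)(TN+FP)(TN+FN))
Numerator = 74·71 − 20·9 = 5074
Denominator = √(94·83·91·80) = √56798560 = 7536.4819
MCC = 5074 / 7536.4819 = 0.673

0.673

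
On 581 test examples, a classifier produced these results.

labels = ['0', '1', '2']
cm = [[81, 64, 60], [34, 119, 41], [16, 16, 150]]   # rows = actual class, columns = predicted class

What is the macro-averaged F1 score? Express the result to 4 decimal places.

Per-class F1 score (2·TP/(2·TP+FP+FN)):
  0: TP=81, FP=34+16=50, FN=64+60=124 → 162/336 = 0.48214
  1: TP=119, FP=64+16=80, FN=34+41=75 → 238/393 = 0.60560
  2: TP=150, FP=60+41=101, FN=16+16=32 → 300/433 = 0.69284
Macro-F1 score = mean = (0.48214 + 0.60560 + 0.69284) / 3 = 0.5935

0.5935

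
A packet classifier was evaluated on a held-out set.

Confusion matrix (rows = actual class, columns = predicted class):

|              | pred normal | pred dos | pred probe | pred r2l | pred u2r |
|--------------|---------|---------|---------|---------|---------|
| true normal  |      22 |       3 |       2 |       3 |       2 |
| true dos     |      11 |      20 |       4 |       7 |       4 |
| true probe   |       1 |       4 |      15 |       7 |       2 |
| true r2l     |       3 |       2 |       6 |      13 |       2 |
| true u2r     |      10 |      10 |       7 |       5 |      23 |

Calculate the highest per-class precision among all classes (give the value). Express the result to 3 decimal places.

Per-class precision (TP/(TP+FP)):
  normal: TP=22, FP=11+1+3+10=25 → 22/47 = 0.4681
  dos: TP=20, FP=3+4+2+10=19 → 20/39 = 0.5128
  probe: TP=15, FP=2+4+6+7=19 → 15/34 = 0.4412
  r2l: TP=13, FP=3+7+7+5=22 → 13/35 = 0.3714
  u2r: TP=23, FP=2+4+2+2=10 → 23/33 = 0.6970
Highest is class 'u2r' with precision = 0.697.

0.697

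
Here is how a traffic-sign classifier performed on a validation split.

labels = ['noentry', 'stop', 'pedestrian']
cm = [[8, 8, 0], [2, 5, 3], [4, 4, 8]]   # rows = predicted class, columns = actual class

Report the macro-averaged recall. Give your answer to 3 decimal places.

Per-class recall (TP/(TP+FN)):
  noentry: TP=8, FN=2+4=6 → 8/14 = 0.5714
  stop: TP=5, FN=8+4=12 → 5/17 = 0.2941
  pedestrian: TP=8, FN=0+3=3 → 8/11 = 0.7273
Macro-recall = mean = (0.5714 + 0.2941 + 0.7273) / 3 = 0.531

0.531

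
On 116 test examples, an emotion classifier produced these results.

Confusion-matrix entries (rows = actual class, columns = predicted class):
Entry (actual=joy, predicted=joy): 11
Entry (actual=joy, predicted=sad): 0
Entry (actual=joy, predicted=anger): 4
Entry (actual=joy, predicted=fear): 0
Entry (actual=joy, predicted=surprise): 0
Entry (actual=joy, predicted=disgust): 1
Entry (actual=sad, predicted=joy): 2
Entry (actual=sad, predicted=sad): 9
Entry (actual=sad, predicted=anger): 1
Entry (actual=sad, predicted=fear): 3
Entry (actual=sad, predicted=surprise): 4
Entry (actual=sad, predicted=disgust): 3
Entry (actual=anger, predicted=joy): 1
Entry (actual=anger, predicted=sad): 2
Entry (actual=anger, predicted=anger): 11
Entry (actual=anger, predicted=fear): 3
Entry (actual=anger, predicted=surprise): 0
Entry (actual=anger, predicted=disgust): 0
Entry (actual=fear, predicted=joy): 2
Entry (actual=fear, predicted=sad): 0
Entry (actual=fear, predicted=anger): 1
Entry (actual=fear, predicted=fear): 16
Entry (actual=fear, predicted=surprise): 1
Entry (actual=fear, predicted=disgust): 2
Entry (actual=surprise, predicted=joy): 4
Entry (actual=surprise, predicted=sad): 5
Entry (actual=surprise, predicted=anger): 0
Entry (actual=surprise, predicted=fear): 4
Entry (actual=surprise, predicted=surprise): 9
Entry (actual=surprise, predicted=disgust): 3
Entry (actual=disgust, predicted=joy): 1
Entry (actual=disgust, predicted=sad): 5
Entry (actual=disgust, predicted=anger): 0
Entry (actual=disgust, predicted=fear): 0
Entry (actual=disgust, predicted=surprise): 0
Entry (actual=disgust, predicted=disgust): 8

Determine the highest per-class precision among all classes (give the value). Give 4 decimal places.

0.6471

Per-class precision (TP/(TP+FP)):
  joy: TP=11, FP=2+1+2+4+1=10 → 11/21 = 0.52381
  sad: TP=9, FP=0+2+0+5+5=12 → 9/21 = 0.42857
  anger: TP=11, FP=4+1+1+0+0=6 → 11/17 = 0.64706
  fear: TP=16, FP=0+3+3+4+0=10 → 16/26 = 0.61538
  surprise: TP=9, FP=0+4+0+1+0=5 → 9/14 = 0.64286
  disgust: TP=8, FP=1+3+0+2+3=9 → 8/17 = 0.47059
Highest is class 'anger' with precision = 0.6471.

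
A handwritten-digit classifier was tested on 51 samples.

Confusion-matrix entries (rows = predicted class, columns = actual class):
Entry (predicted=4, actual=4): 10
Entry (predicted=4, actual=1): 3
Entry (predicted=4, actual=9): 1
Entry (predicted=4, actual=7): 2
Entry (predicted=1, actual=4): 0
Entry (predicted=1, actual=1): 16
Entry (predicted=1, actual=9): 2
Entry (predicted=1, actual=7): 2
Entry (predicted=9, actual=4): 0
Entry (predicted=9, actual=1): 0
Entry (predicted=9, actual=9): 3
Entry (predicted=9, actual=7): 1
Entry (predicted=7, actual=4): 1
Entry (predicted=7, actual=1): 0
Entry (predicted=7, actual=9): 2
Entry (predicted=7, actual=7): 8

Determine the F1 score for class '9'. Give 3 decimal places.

One-vs-rest for '9': TP = diagonal; FP = other classes predicted '9'; FN = '9' predicted as other.
F1 score = 2·TP/(2·TP+FP+FN).
9: TP=3, FP=0+0+1=1, FN=1+2+2=5 → 6/12 = 0.5000

0.500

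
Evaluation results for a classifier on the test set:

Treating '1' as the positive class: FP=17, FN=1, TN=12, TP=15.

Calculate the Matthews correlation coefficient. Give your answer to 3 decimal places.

MCC = (TP·TN − FP·FN) / √((TP+FP)(TP+FN)(TN+FP)(TN+FN))
Numerator = 15·12 − 17·1 = 163
Denominator = √(32·16·29·13) = √193024 = 439.3450
MCC = 163 / 439.3450 = 0.371

0.371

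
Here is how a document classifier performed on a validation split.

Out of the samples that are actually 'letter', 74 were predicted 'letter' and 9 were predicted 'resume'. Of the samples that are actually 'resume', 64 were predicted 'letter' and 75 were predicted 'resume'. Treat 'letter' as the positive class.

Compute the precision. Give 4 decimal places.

Precision = TP/(TP+FP) = 74/(74+64) = 74/138 = 0.5362

0.5362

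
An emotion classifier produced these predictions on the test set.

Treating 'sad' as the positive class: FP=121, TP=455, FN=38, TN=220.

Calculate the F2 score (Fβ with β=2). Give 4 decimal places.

Fβ = (1+β²)·TP / ((1+β²)·TP + β²·FN + FP), with β²=4
= 5·455 / (5·455 + 4·38 + 121) = 0.8929

0.8929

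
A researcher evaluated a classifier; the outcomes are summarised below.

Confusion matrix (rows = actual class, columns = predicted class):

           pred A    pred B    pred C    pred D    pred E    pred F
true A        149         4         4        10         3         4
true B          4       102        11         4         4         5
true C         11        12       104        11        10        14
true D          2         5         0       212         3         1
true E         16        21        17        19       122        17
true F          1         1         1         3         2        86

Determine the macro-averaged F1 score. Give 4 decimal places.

Per-class F1 score (2·TP/(2·TP+FP+FN)):
  A: TP=149, FP=4+11+2+16+1=34, FN=4+4+10+3+4=25 → 298/357 = 0.83473
  B: TP=102, FP=4+12+5+21+1=43, FN=4+11+4+4+5=28 → 204/275 = 0.74182
  C: TP=104, FP=4+11+0+17+1=33, FN=11+12+11+10+14=58 → 208/299 = 0.69565
  D: TP=212, FP=10+4+11+19+3=47, FN=2+5+0+3+1=11 → 424/482 = 0.87967
  E: TP=122, FP=3+4+10+3+2=22, FN=16+21+17+19+17=90 → 244/356 = 0.68539
  F: TP=86, FP=4+5+14+1+17=41, FN=1+1+1+3+2=8 → 172/221 = 0.77828
Macro-F1 score = mean = (0.83473 + 0.74182 + 0.69565 + 0.87967 + 0.68539 + 0.77828) / 6 = 0.7693

0.7693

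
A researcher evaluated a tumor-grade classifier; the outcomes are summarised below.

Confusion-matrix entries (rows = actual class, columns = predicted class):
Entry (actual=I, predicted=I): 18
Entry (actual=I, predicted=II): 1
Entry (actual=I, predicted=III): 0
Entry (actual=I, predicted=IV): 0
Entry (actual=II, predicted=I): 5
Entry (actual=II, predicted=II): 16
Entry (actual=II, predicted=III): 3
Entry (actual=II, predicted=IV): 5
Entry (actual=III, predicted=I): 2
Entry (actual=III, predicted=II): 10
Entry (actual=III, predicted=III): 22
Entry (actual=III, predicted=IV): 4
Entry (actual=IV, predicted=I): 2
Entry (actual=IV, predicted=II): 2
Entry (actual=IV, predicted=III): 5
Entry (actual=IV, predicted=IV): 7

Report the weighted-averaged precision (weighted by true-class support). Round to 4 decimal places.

Per-class precision (TP/(TP+FP)):
  I: TP=18, FP=5+2+2=9 → 18/27 = 0.66667
  II: TP=16, FP=1+10+2=13 → 16/29 = 0.55172
  III: TP=22, FP=0+3+5=8 → 22/30 = 0.73333
  IV: TP=7, FP=0+5+4=9 → 7/16 = 0.43750
Weighted-precision = Σ (supportᵢ/N)·precisionᵢ with N=102: (19/102)·0.66667 + (29/102)·0.55172 + (38/102)·0.73333 + (16/102)·0.43750 = 0.6229

0.6229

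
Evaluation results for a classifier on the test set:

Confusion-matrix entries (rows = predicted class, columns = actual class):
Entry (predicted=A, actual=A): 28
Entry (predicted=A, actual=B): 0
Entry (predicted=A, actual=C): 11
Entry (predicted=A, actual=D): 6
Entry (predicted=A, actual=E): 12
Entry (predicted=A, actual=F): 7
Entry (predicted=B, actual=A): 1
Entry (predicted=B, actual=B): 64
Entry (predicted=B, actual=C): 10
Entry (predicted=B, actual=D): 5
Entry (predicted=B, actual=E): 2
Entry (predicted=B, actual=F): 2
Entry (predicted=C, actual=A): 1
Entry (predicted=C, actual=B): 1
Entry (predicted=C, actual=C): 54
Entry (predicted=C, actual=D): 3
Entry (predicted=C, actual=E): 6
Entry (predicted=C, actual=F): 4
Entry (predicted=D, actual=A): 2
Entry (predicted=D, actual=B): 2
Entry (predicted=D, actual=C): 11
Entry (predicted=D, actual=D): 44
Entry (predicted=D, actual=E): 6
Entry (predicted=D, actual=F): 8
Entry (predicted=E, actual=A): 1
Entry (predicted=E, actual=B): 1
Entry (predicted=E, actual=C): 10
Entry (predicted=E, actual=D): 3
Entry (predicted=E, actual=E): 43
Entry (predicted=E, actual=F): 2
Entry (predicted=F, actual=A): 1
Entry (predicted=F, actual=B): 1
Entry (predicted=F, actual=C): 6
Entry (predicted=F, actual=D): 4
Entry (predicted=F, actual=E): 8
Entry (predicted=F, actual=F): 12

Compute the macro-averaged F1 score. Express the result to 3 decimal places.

0.611

Per-class F1 score (2·TP/(2·TP+FP+FN)):
  A: TP=28, FP=0+11+6+12+7=36, FN=1+1+2+1+1=6 → 56/98 = 0.5714
  B: TP=64, FP=1+10+5+2+2=20, FN=0+1+2+1+1=5 → 128/153 = 0.8366
  C: TP=54, FP=1+1+3+6+4=15, FN=11+10+11+10+6=48 → 108/171 = 0.6316
  D: TP=44, FP=2+2+11+6+8=29, FN=6+5+3+3+4=21 → 88/138 = 0.6377
  E: TP=43, FP=1+1+10+3+2=17, FN=12+2+6+6+8=34 → 86/137 = 0.6277
  F: TP=12, FP=1+1+6+4+8=20, FN=7+2+4+8+2=23 → 24/67 = 0.3582
Macro-F1 score = mean = (0.5714 + 0.8366 + 0.6316 + 0.6377 + 0.6277 + 0.3582) / 6 = 0.611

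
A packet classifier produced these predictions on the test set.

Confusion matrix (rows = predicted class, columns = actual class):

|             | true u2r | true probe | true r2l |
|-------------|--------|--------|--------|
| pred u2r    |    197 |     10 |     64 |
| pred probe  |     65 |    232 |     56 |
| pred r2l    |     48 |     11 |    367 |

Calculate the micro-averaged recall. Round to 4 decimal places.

Micro-averaging pools counts across classes: ΣTP=796, ΣFP=254, ΣFN=254.
Micro-recall = TP/(TP+FN) on pooled counts = 0.7581 (equals overall accuracy in single-label multiclass).

0.7581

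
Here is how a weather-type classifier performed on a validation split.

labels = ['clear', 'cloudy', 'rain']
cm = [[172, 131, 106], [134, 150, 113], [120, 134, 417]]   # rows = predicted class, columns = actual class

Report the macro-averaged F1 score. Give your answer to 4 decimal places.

0.4732

Per-class F1 score (2·TP/(2·TP+FP+FN)):
  clear: TP=172, FP=131+106=237, FN=134+120=254 → 344/835 = 0.41198
  cloudy: TP=150, FP=134+113=247, FN=131+134=265 → 300/812 = 0.36946
  rain: TP=417, FP=120+134=254, FN=106+113=219 → 834/1307 = 0.63810
Macro-F1 score = mean = (0.41198 + 0.36946 + 0.63810) / 3 = 0.4732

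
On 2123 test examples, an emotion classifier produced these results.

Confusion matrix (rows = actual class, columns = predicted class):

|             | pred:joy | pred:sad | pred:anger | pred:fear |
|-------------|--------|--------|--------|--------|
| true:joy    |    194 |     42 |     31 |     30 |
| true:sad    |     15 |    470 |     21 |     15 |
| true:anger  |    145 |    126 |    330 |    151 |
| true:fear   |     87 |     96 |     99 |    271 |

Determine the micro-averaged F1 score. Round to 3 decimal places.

Micro-averaging pools counts across classes: ΣTP=1265, ΣFP=858, ΣFN=858.
Micro-F1 score = 2·TP/(2·TP+FP+FN) on pooled counts = 0.596 (equals overall accuracy in single-label multiclass).

0.596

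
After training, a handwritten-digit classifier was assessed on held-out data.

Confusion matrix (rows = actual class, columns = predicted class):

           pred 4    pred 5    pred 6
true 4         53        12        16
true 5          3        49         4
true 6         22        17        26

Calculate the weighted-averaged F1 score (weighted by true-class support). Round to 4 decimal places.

Per-class F1 score (2·TP/(2·TP+FP+FN)):
  4: TP=53, FP=3+22=25, FN=12+16=28 → 106/159 = 0.66667
  5: TP=49, FP=12+17=29, FN=3+4=7 → 98/134 = 0.73134
  6: TP=26, FP=16+4=20, FN=22+17=39 → 52/111 = 0.46847
Weighted-F1 score = Σ (supportᵢ/N)·F1 scoreᵢ with N=202: (81/202)·0.66667 + (56/202)·0.73134 + (65/202)·0.46847 = 0.6208

0.6208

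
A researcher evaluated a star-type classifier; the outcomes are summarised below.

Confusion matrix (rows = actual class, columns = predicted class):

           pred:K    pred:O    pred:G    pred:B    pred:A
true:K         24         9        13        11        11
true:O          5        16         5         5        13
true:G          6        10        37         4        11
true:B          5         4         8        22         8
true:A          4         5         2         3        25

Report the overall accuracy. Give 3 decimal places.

Accuracy = trace / total = (24+16+37+22+25=124) / 266 = 124/266 = 0.466

0.466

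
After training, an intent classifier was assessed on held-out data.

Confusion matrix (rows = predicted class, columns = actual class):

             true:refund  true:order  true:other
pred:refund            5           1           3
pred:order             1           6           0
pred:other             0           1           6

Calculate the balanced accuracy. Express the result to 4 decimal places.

0.7500

Balanced accuracy = mean of per-class recall.
  refund: recall = 5/6 = 0.83333
  order: recall = 6/8 = 0.75000
  other: recall = 6/9 = 0.66667
Mean = (0.83333 + 0.75000 + 0.66667) / 3 = 0.7500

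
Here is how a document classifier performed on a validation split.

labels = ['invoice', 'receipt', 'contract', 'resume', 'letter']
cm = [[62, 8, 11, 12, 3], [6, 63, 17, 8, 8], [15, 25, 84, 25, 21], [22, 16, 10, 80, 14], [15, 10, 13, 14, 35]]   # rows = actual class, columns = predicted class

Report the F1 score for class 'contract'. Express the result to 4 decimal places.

0.5508

Take TP from the diagonal, FP from the rest of the 'contract' prediction marginal, FN from the rest of the 'contract' actual marginal.
F1 score = 2·TP/(2·TP+FP+FN).
contract: TP=84, FP=11+17+10+13=51, FN=15+25+25+21=86 → 168/305 = 0.55082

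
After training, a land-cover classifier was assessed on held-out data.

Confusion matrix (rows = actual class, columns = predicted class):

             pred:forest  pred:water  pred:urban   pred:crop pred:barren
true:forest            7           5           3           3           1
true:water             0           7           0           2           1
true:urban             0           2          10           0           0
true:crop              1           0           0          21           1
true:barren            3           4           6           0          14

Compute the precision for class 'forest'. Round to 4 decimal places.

0.6364

Take TP from the diagonal, FP from the rest of the 'forest' prediction marginal, FN from the rest of the 'forest' actual marginal.
precision = TP/(TP+FP).
forest: TP=7, FP=0+0+1+3=4 → 7/11 = 0.63636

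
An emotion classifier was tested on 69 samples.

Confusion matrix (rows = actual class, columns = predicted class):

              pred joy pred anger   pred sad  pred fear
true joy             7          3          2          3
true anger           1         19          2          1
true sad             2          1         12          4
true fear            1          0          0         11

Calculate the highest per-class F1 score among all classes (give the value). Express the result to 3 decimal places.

Per-class F1 score (2·TP/(2·TP+FP+FN)):
  joy: TP=7, FP=1+2+1=4, FN=3+2+3=8 → 14/26 = 0.5385
  anger: TP=19, FP=3+1+0=4, FN=1+2+1=4 → 38/46 = 0.8261
  sad: TP=12, FP=2+2+0=4, FN=2+1+4=7 → 24/35 = 0.6857
  fear: TP=11, FP=3+1+4=8, FN=1+0+0=1 → 22/31 = 0.7097
Highest is class 'anger' with F1 score = 0.826.

0.826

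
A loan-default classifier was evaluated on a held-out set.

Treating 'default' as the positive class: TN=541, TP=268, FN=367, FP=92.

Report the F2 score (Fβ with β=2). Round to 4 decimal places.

0.4621

Fβ = (1+β²)·TP / ((1+β²)·TP + β²·FN + FP), with β²=4
= 5·268 / (5·268 + 4·367 + 92) = 0.4621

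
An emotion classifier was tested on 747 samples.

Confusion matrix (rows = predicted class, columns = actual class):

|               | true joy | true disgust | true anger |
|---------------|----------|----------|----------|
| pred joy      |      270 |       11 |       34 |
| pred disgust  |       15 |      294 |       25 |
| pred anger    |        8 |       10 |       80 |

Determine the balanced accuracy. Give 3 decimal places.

0.810

Balanced accuracy = mean of per-class recall.
  joy: recall = 270/293 = 0.9215
  disgust: recall = 294/315 = 0.9333
  anger: recall = 80/139 = 0.5755
Mean = (0.9215 + 0.9333 + 0.5755) / 3 = 0.810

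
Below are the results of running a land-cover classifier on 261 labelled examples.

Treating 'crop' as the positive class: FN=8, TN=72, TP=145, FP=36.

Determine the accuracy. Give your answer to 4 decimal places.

0.8314

Accuracy = (TP+TN)/N = (145+72)/261 = 0.8314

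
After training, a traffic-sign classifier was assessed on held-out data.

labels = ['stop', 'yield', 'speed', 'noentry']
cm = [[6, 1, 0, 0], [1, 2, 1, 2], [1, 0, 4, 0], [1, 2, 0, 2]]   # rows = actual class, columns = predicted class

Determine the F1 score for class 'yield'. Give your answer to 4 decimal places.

0.3636

F1 score = 2·TP/(2·TP+FP+FN).
yield: TP=2, FP=1+0+2=3, FN=1+1+2=4 → 4/11 = 0.36364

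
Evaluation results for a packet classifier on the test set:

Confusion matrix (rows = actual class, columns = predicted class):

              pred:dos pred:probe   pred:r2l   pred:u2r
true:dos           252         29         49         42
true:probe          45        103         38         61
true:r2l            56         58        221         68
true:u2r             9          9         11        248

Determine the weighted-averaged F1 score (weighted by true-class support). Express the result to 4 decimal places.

0.6264

Per-class F1 score (2·TP/(2·TP+FP+FN)):
  dos: TP=252, FP=45+56+9=110, FN=29+49+42=120 → 504/734 = 0.68665
  probe: TP=103, FP=29+58+9=96, FN=45+38+61=144 → 206/446 = 0.46188
  r2l: TP=221, FP=49+38+11=98, FN=56+58+68=182 → 442/722 = 0.61219
  u2r: TP=248, FP=42+61+68=171, FN=9+9+11=29 → 496/696 = 0.71264
Weighted-F1 score = Σ (supportᵢ/N)·F1 scoreᵢ with N=1299: (372/1299)·0.68665 + (247/1299)·0.46188 + (403/1299)·0.61219 + (277/1299)·0.71264 = 0.6264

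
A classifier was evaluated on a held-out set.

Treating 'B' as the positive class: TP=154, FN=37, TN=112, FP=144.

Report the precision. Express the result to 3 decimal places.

Precision = TP/(TP+FP) = 154/(154+144) = 154/298 = 0.517

0.517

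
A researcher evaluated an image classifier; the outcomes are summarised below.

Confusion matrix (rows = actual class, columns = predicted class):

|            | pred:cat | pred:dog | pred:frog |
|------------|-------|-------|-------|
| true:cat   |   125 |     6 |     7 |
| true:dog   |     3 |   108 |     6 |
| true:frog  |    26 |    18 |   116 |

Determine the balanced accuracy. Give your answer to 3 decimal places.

0.851

Balanced accuracy = mean of per-class recall.
  cat: recall = 125/138 = 0.9058
  dog: recall = 108/117 = 0.9231
  frog: recall = 116/160 = 0.7250
Mean = (0.9058 + 0.9231 + 0.7250) / 3 = 0.851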